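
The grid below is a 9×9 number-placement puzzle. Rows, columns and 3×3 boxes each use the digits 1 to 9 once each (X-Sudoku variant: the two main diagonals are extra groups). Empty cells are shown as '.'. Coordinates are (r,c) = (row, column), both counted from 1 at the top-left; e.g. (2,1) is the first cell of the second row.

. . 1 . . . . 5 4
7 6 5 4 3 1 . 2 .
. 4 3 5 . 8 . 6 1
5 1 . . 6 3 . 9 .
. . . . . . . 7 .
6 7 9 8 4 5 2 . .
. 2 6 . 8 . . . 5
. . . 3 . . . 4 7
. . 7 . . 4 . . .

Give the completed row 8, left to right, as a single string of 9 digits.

(4,9) = 8: row 4 has {1,3,5,6,9}; col 9 has {1,4,5,7}; box has {2,7,9} → only 8 remains.
(6,9) = 3: row 6 has {2,4,5,6,7,8,9}; col 9 has {1,4,5,7,8}; box has {2,7,8,9} → only 3 remains.
(8,3) = 8: row 8 has {3,4,7}; col 3 has {1,3,5,6,7,9}; box has {2,6,7} → only 8 remains.
(2,9) = 9: row 2 has {1,2,3,4,5,6,7}; col 9 has {1,3,4,5,7,8}; box has {1,2,4,5,6} → only 9 remains.
(3,7) = 7: row 3 has {1,3,4,5,6,8}; col 7 has {2}; box has {1,2,4,5,6,9}; anti-diagonal has {2,3,4,6,8} → only 7 remains.
(4,7) = 4: row 4 has {1,3,5,6,8,9}; col 7 has {2,7}; box has {2,3,7,8,9} → only 4 remains.
(5,9) = 6: row 5 has {7}; col 9 has {1,3,4,5,7,8,9}; box has {2,3,4,7,8,9} → only 6 remains.
(6,8) = 1: row 6 has {2,3,4,5,6,7,8,9}; col 8 has {2,4,5,6,7,9}; box has {2,3,4,6,7,8,9} → only 1 remains.
(7,8) = 3: row 7 has {2,5,6,8}; col 8 has {1,2,4,5,6,7,9}; box has {4,5,7} → only 3 remains.
(9,8) = 8: row 9 has {4,7}; col 8 has {1,2,3,4,5,6,7,9}; box has {3,4,5,7} → only 8 remains.
(9,9) = 2: row 9 has {4,7,8}; col 9 has {1,3,4,5,6,7,8,9}; box has {3,4,5,7,8}; main diagonal has {3,4,5,6} → only 2 remains.
(2,7) = 8: row 2 has {1,2,3,4,5,6,7,9}; col 7 has {2,4,7}; box has {1,2,4,5,6,7,9} → only 8 remains.
(4,3) = 2: row 4 has {1,3,4,5,6,8,9}; col 3 has {1,3,5,6,7,8,9}; box has {1,5,6,7,9} → only 2 remains.
(4,4) = 7: row 4 has {1,2,3,4,5,6,8,9}; col 4 has {3,4,5,8}; box has {3,4,5,6,8}; main diagonal has {2,3,4,5,6} → only 7 remains.
(5,3) = 4: row 5 has {6,7}; col 3 has {1,2,3,5,6,7,8,9}; box has {1,2,5,6,7,9} → only 4 remains.
(5,7) = 5: row 5 has {4,6,7}; col 7 has {2,4,7,8}; box has {1,2,3,4,6,7,8,9} → only 5 remains.
(1,7) = 3: row 1 has {1,4,5}; col 7 has {2,4,5,7,8}; box has {1,2,4,5,6,7,8,9} → only 3 remains.
(7,1) = 4: in row 7, 4 can only go here (every other open cell in that row sees a 4).
(7,6) = 7: in row 7, 7 can only go here (every other open cell in that row sees a 7).
(1,5) = 7: in row 1, 7 can only go here (every other open cell in that row sees a 7).
(9,2) = 3: in row 9, 3 can only go here (every other open cell in that row sees a 3).
(5,2) = 8: row 5 has {4,5,6,7}; col 2 has {1,2,3,4,6,7}; box has {1,2,4,5,6,7,9} → only 8 remains.
(1,2) = 9: row 1 has {1,3,4,5,7}; col 2 has {1,2,3,4,6,7,8}; box has {1,3,4,5,6,7} → only 9 remains.
(3,1) = 2: row 3 has {1,3,4,5,6,7,8}; col 1 has {4,5,6,7}; box has {1,3,4,5,6,7,9} → only 2 remains.
(3,5) = 9: row 3 has {1,2,3,4,5,6,7,8}; col 5 has {3,4,6,7,8}; box has {1,3,4,5,7,8} → only 9 remains.
(5,1) = 3: row 5 has {4,5,6,7,8}; col 1 has {2,4,5,6,7}; box has {1,2,4,5,6,7,8,9} → only 3 remains.
(5,5) = 1: row 5 has {3,4,5,6,7,8}; col 5 has {3,4,6,7,8,9}; box has {3,4,5,6,7,8}; main diagonal has {2,3,4,5,6,7}; anti-diagonal has {2,3,4,6,7,8} → only 1 remains.
(7,7) = 9: row 7 has {2,3,4,5,6,7,8}; col 7 has {2,3,4,5,7,8}; box has {2,3,4,5,7,8}; main diagonal has {1,2,3,4,5,6,7} → only 9 remains.
(8,2) = 5: row 8 has {3,4,7,8}; col 2 has {1,2,3,4,6,7,8,9}; box has {2,3,4,6,7,8}; anti-diagonal has {1,2,3,4,6,7,8} → only 5 remains.
(8,5) = 2: row 8 has {3,4,5,7,8}; col 5 has {1,3,4,6,7,8,9}; box has {3,4,7,8} → only 2 remains.
(9,1) = 9: row 9 has {2,3,4,7,8}; col 1 has {2,3,4,5,6,7}; box has {2,3,4,5,6,7,8}; anti-diagonal has {1,2,3,4,5,6,7,8} → only 9 remains.
(9,5) = 5: row 9 has {2,3,4,7,8,9}; col 5 has {1,2,3,4,6,7,8,9}; box has {2,3,4,7,8} → only 5 remains.
(1,1) = 8: row 1 has {1,3,4,5,7,9}; col 1 has {2,3,4,5,6,7,9}; box has {1,2,3,4,5,6,7,9}; main diagonal has {1,2,3,4,5,6,7,9} → only 8 remains.
(7,4) = 1: row 7 has {2,3,4,5,6,7,8,9}; col 4 has {3,4,5,7,8}; box has {2,3,4,5,7,8} → only 1 remains.
(8,1) = 1: row 8 has {2,3,4,5,7,8}; col 1 has {2,3,4,5,6,7,8,9}; box has {2,3,4,5,6,7,8,9} → only 1 remains.
(8,7) = 6: row 8 has {1,2,3,4,5,7,8}; col 7 has {2,3,4,5,7,8,9}; box has {2,3,4,5,7,8,9} → only 6 remains.
(9,4) = 6: row 9 has {2,3,4,5,7,8,9}; col 4 has {1,3,4,5,7,8}; box has {1,2,3,4,5,7,8} → only 6 remains.
(9,7) = 1: row 9 has {2,3,4,5,6,7,8,9}; col 7 has {2,3,4,5,6,7,8,9}; box has {2,3,4,5,6,7,8,9} → only 1 remains.
(1,4) = 2: row 1 has {1,3,4,5,7,8,9}; col 4 has {1,3,4,5,6,7,8}; box has {1,3,4,5,7,8,9} → only 2 remains.
(1,6) = 6: row 1 has {1,2,3,4,5,7,8,9}; col 6 has {1,3,4,5,7,8}; box has {1,2,3,4,5,7,8,9} → only 6 remains.
(5,4) = 9: row 5 has {1,3,4,5,6,7,8}; col 4 has {1,2,3,4,5,6,7,8}; box has {1,3,4,5,6,7,8} → only 9 remains.
(5,6) = 2: row 5 has {1,3,4,5,6,7,8,9}; col 6 has {1,3,4,5,6,7,8}; box has {1,3,4,5,6,7,8,9} → only 2 remains.
(8,6) = 9: row 8 has {1,2,3,4,5,6,7,8}; col 6 has {1,2,3,4,5,6,7,8}; box has {1,2,3,4,5,6,7,8} → only 9 remains.

158329647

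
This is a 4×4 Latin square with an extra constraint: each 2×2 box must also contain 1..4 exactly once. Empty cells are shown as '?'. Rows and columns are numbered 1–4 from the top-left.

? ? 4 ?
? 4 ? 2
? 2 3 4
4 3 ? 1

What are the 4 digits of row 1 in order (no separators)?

R1C2 = 1: row 1 has {4}; col 2 has {2,3,4}; box has {4} → only 1 remains.
R1C4 = 3: row 1 has {1,4}; col 4 has {1,2,4}; box has {2,4} → only 3 remains.
R2C1 = 3 (sole candidate).
R2C3 = 1 (sole candidate).
R3C1 = 1 (sole candidate).
R4C3 = 2 (sole candidate).
R1C1 = 2: row 1 has {1,3,4}; col 1 has {1,3,4}; box has {1,3,4} → only 2 remains.

2143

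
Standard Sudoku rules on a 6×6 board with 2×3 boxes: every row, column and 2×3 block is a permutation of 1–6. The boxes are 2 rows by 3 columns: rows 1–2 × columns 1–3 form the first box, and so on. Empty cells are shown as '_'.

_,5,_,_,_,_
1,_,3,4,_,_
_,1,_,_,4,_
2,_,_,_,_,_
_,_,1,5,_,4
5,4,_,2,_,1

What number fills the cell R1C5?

R6C3 = 6: row 6 has {1,2,4,5}; col 3 has {1,3}; box has {1,4,5} → only 6 remains.
R6C5 = 3: row 6 has {1,2,4,5,6}; col 5 has {4}; box has {1,2,4,5} → only 3 remains.
R3C3 = 5: row 3 has {1,4}; col 3 has {1,3,6}; box has {1,2} → only 5 remains.
R4C3 = 4: row 4 has {2}; col 3 has {1,3,5,6}; box has {1,2,5} → only 4 remains.
R5C1 = 3: row 5 has {1,4,5}; col 1 has {1,2,5}; box has {1,4,5,6} → only 3 remains.
R5C2 = 2: row 5 has {1,3,4,5}; col 2 has {1,4,5}; box has {1,3,4,5,6} → only 2 remains.
R5C5 = 6: row 5 has {1,2,3,4,5}; col 5 has {3,4}; box has {1,2,3,4,5} → only 6 remains.
R1C3 = 2: row 1 has {5}; col 3 has {1,3,4,5,6}; box has {1,3,5} → only 2 remains.
R1C5 = 1: row 1 has {2,5}; col 5 has {3,4,6}; box has {4} → only 1 remains.

1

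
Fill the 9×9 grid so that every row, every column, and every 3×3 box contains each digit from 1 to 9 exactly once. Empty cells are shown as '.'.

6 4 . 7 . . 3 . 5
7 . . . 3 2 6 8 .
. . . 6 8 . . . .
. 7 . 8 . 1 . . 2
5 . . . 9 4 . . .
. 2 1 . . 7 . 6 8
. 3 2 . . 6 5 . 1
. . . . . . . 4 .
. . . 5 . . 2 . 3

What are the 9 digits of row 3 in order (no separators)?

293685714

r1c5 = 1: row 1 has {3,4,5,6,7}; col 5 has {3,8,9}; box has {2,3,6,7,8} → only 1 remains.
r1c6 = 9: row 1 has {1,3,4,5,6,7}; col 6 has {1,2,4,6,7}; box has {1,2,3,6,7,8} → only 9 remains.
r1c8 = 2: row 1 has {1,3,4,5,6,7,9}; col 8 has {4,6,8}; box has {3,5,6,8} → only 2 remains.
r2c4 = 4: row 2 has {2,3,6,7,8}; col 4 has {5,6,7,8}; box has {1,2,3,6,7,8,9} → only 4 remains.
r2c9 = 9: row 2 has {2,3,4,6,7,8}; col 9 has {1,2,3,5,8}; box has {2,3,5,6,8} → only 9 remains.
r3c6 = 5: row 3 has {6,8}; col 6 has {1,2,4,6,7,9}; box has {1,2,3,4,6,7,8,9} → only 5 remains.
r5c9 = 7: row 5 has {4,5,9}; col 9 has {1,2,3,5,8,9}; box has {2,6,8} → only 7 remains.
r6c4 = 3: row 6 has {1,2,6,7,8}; col 4 has {4,5,6,7,8}; box has {1,4,7,8,9} → only 3 remains.
r6c5 = 5: row 6 has {1,2,3,6,7,8}; col 5 has {1,3,8,9}; box has {1,3,4,7,8,9} → only 5 remains.
r7c4 = 9: row 7 has {1,2,3,5,6}; col 4 has {3,4,5,6,7,8}; box has {5,6} → only 9 remains.
r7c8 = 7: row 7 has {1,2,3,5,6,9}; col 8 has {2,4,6,8}; box has {1,2,3,4,5} → only 7 remains.
r8c9 = 6: row 8 has {4}; col 9 has {1,2,3,5,7,8,9}; box has {1,2,3,4,5,7} → only 6 remains.
r9c6 = 8: row 9 has {2,3,5}; col 6 has {1,2,4,5,6,7,9}; box has {5,6,9} → only 8 remains.
r9c8 = 9: row 9 has {2,3,5,8}; col 8 has {2,4,6,7,8}; box has {1,2,3,4,5,6,7} → only 9 remains.
r1c3 = 8: row 1 has {1,2,3,4,5,6,7,9}; col 3 has {1,2}; box has {4,6,7} → only 8 remains.
r2c3 = 5: row 2 has {2,3,4,6,7,8,9}; col 3 has {1,2,8}; box has {4,6,7,8} → only 5 remains.
r3c8 = 1: row 3 has {5,6,8}; col 8 has {2,4,6,7,8,9}; box has {2,3,5,6,8,9} → only 1 remains.
r3c9 = 4: row 3 has {1,5,6,8}; col 9 has {1,2,3,5,6,7,8,9}; box has {1,2,3,5,6,8,9} → only 4 remains.
r4c5 = 6: row 4 has {1,2,7,8}; col 5 has {1,3,5,8,9}; box has {1,3,4,5,7,8,9} → only 6 remains.
r5c4 = 2: row 5 has {4,5,7,9}; col 4 has {3,4,5,6,7,8,9}; box has {1,3,4,5,6,7,8,9} → only 2 remains.
r5c7 = 1: row 5 has {2,4,5,7,9}; col 7 has {2,3,5,6}; box has {2,6,7,8} → only 1 remains.
r5c8 = 3: row 5 has {1,2,4,5,7,9}; col 8 has {1,2,4,6,7,8,9}; box has {1,2,6,7,8} → only 3 remains.
r7c5 = 4: row 7 has {1,2,3,5,6,7,9}; col 5 has {1,3,5,6,8,9}; box has {5,6,8,9} → only 4 remains.
r8c4 = 1: row 8 has {4,6}; col 4 has {2,3,4,5,6,7,8,9}; box has {4,5,6,8,9} → only 1 remains.
r8c6 = 3: row 8 has {1,4,6}; col 6 has {1,2,4,5,6,7,8,9}; box has {1,4,5,6,8,9} → only 3 remains.
r8c7 = 8: row 8 has {1,3,4,6}; col 7 has {1,2,3,5,6}; box has {1,2,3,4,5,6,7,9} → only 8 remains.
r9c5 = 7: row 9 has {2,3,5,8,9}; col 5 has {1,3,4,5,6,8,9}; box has {1,3,4,5,6,8,9} → only 7 remains.
r2c2 = 1: row 2 has {2,3,4,5,6,7,8,9}; col 2 has {2,3,4,7}; box has {4,5,6,7,8} → only 1 remains.
r3c2 = 9: row 3 has {1,4,5,6,8}; col 2 has {1,2,3,4,7}; box has {1,4,5,6,7,8} → only 9 remains.
r3c3 = 3: row 3 has {1,4,5,6,8,9}; col 3 has {1,2,5,8}; box has {1,4,5,6,7,8,9} → only 3 remains.
r3c7 = 7: row 3 has {1,3,4,5,6,8,9}; col 7 has {1,2,3,5,6,8}; box has {1,2,3,4,5,6,8,9} → only 7 remains.
r4c8 = 5: row 4 has {1,2,6,7,8}; col 8 has {1,2,3,4,6,7,8,9}; box has {1,2,3,6,7,8} → only 5 remains.
r5c3 = 6: row 5 has {1,2,3,4,5,7,9}; col 3 has {1,2,3,5,8}; box has {1,2,5,7} → only 6 remains.
r7c1 = 8: row 7 has {1,2,3,4,5,6,7,9}; col 1 has {5,6,7}; box has {2,3} → only 8 remains.
r8c1 = 9: row 8 has {1,3,4,6,8}; col 1 has {5,6,7,8}; box has {2,3,8} → only 9 remains.
r8c2 = 5: row 8 has {1,3,4,6,8,9}; col 2 has {1,2,3,4,7,9}; box has {2,3,8,9} → only 5 remains.
r8c3 = 7: row 8 has {1,3,4,5,6,8,9}; col 3 has {1,2,3,5,6,8}; box has {2,3,5,8,9} → only 7 remains.
r8c5 = 2: row 8 has {1,3,4,5,6,7,8,9}; col 5 has {1,3,4,5,6,7,8,9}; box has {1,3,4,5,6,7,8,9} → only 2 remains.
r9c2 = 6: row 9 has {2,3,5,7,8,9}; col 2 has {1,2,3,4,5,7,9}; box has {2,3,5,7,8,9} → only 6 remains.
r9c3 = 4: row 9 has {2,3,5,6,7,8,9}; col 3 has {1,2,3,5,6,7,8}; box has {2,3,5,6,7,8,9} → only 4 remains.
r3c1 = 2: row 3 has {1,3,4,5,6,7,8,9}; col 1 has {5,6,7,8,9}; box has {1,3,4,5,6,7,8,9} → only 2 remains.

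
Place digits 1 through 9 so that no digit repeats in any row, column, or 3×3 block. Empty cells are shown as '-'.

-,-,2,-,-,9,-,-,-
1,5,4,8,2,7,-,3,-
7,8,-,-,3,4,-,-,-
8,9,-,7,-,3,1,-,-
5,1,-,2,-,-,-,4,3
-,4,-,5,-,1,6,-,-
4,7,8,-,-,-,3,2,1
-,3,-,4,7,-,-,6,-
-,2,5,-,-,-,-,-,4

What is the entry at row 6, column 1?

row 1, column 2 = 6 (sole candidate).
row 1, column 4 = 1 (sole candidate).
row 1, column 5 = 5 (sole candidate).
row 2, column 7 = 9 (sole candidate).
row 2, column 9 = 6 (sole candidate).
row 3, column 3 = 9 (sole candidate).
row 3, column 4 = 6 (sole candidate).
row 4, column 3 = 6 (sole candidate).
row 4, column 5 = 4 (sole candidate).
row 4, column 8 = 5 (sole candidate).
row 4, column 9 = 2 (sole candidate).
row 5, column 3 = 7 (sole candidate).
row 5, column 7 = 8 (sole candidate).
row 6, column 3 = 3 (sole candidate).
row 7, column 4 = 9 (sole candidate).
row 7, column 5 = 6 (sole candidate).
row 7, column 6 = 5 (sole candidate).
row 8, column 1 = 9 (sole candidate).
row 8, column 3 = 1 (sole candidate).
row 8, column 7 = 5 (sole candidate).
row 8, column 9 = 8 (sole candidate).
row 9, column 1 = 6 (sole candidate).
row 9, column 4 = 3 (sole candidate).
row 9, column 6 = 8 (sole candidate).
row 9, column 7 = 7 (sole candidate).
row 9, column 8 = 9 (sole candidate).
row 1, column 1 = 3 (sole candidate).
row 1, column 7 = 4 (sole candidate).
row 1, column 9 = 7 (sole candidate).
row 3, column 7 = 2 (sole candidate).
row 3, column 8 = 1 (sole candidate).
row 3, column 9 = 5 (sole candidate).
row 5, column 5 = 9 (sole candidate).
row 5, column 6 = 6 (sole candidate).
row 6, column 1 = 2: row 6 has {1,3,4,5,6}; col 1 has {1,3,4,5,6,7,8,9}; box has {1,3,4,5,6,7,8,9} → only 2 remains.

2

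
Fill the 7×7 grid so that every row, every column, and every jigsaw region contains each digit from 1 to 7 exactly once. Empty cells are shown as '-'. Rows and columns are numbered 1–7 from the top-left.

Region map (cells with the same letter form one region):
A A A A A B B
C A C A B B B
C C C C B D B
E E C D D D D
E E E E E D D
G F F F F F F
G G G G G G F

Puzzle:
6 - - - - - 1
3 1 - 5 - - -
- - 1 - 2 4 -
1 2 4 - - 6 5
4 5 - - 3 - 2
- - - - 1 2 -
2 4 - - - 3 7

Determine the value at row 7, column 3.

6

row 2, column 6 = 7: row 2 has {1,3,5}; col 6 has {2,3,4,6}; region has {1,2} → only 7 remains.
row 4, column 5 = 7: row 4 has {1,2,4,5,6}; col 5 has {1,2,3}; region has {2,4,5,6} → only 7 remains.
row 5, column 6 = 1: row 5 has {2,3,4,5}; col 6 has {2,3,4,6,7}; region has {2,4,5,6,7} → only 1 remains.
row 1, column 5 = 4: row 1 has {1,6}; col 5 has {1,2,3,7}; region has {1,5,6} → only 4 remains.
row 1, column 6 = 5: row 1 has {1,4,6}; col 6 has {1,2,3,4,6,7}; region has {1,2,7} → only 5 remains.
row 2, column 5 = 6: row 2 has {1,3,5,7}; col 5 has {1,2,3,4,7}; region has {1,2,5,7} → only 6 remains.
row 2, column 7 = 4: row 2 has {1,3,5,6,7}; col 7 has {1,2,5,7}; region has {1,2,5,6,7} → only 4 remains.
row 3, column 7 = 3: row 3 has {1,2,4}; col 7 has {1,2,4,5,7}; region has {1,2,4,5,6,7} → only 3 remains.
row 4, column 4 = 3: row 4 has {1,2,4,5,6,7}; col 4 has {5}; region has {1,2,4,5,6,7} → only 3 remains.
row 6, column 7 = 6: row 6 has {1,2}; col 7 has {1,2,3,4,5,7}; region has {1,2,7} → only 6 remains.
row 7, column 5 = 5: row 7 has {2,3,4,7}; col 5 has {1,2,3,4,6,7}; region has {2,3,4} → only 5 remains.
row 2, column 3 = 2: row 2 has {1,3,4,5,6,7}; col 3 has {1,4}; region has {1,3,4} → only 2 remains.
row 6, column 1 = 7: row 6 has {1,2,6}; col 1 has {1,2,3,4,6}; region has {2,3,4,5} → only 7 remains.
row 6, column 2 = 3: row 6 has {1,2,6,7}; col 2 has {1,2,4,5}; region has {1,2,6,7} → only 3 remains.
row 6, column 3 = 5: row 6 has {1,2,3,6,7}; col 3 has {1,2,4}; region has {1,2,3,6,7} → only 5 remains.
row 6, column 4 = 4: row 6 has {1,2,3,5,6,7}; col 4 has {3,5}; region has {1,2,3,5,6,7} → only 4 remains.
row 7, column 3 = 6: row 7 has {2,3,4,5,7}; col 3 has {1,2,4,5}; region has {2,3,4,5,7} → only 6 remains.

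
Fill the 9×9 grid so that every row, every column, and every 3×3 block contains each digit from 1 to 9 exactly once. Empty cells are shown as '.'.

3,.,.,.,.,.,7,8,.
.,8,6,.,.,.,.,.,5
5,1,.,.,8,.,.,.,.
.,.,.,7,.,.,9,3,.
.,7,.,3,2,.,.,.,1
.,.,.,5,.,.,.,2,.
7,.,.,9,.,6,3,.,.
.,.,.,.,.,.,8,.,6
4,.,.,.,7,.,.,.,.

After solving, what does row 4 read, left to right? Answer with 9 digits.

152764938

r2c6 = 7 (hidden single in row 2).
r2c5 = 3 (hidden single in row 2).
r3c9 = 3 (hidden single in row 3).
r3c3 = 7 (hidden single in row 3).
r6c9 = 7 (hidden single in row 6).
r7c3 = 8 (hidden single in row 7).
r8c8 = 7 (hidden single in row 8).
r9c2 = 6 (hidden single in row 9).
r9c4 = 8 (hidden single in column 4).
r4c9 = 8: in column 9, 8 can only go here (every other open cell in that column sees an 8).
Singles propagation stalls; r4c1 is still open with candidates {1,2,6}.
  Try r4c1 = 2: this forces r2c1=9, r8c1=1, r4c5=6, r1c4=6, r2c4=1; then row 1 has no cell left for 1 — contradiction.
  Try r4c1 = 6: this forces r6c5=6, r6c7=4, r1c4=6, r1c5=9, r1c6=1; then row 1 has no cell left for 5 — contradiction.
So r4c1 = 1.
r4c6 = 4: row 4 has {1,3,7,8,9}; col 6 has {6,7}; box has {2,3,5,7} → only 4 remains.
r4c5 = 6: row 4 has {1,3,4,7,8,9}; col 5 has {2,3,7,8}; box has {2,3,4,5,7} → only 6 remains.
r1c4 = 6 (hidden single in row 1).
Singles propagation stalls; r4c2 is still open with candidates {2,5}.
  Try r4c2 = 2: this forces r4c3=5, r7c2=5, r7c9=2, r9c9=9, r1c9=4; then box 1 has no cell left for 4 — contradiction.
So r4c2 = 5.
r4c3 = 2: row 4 has {1,3,4,5,6,7,8,9}; col 3 has {6,7,8}; box has {1,5,7} → only 2 remains.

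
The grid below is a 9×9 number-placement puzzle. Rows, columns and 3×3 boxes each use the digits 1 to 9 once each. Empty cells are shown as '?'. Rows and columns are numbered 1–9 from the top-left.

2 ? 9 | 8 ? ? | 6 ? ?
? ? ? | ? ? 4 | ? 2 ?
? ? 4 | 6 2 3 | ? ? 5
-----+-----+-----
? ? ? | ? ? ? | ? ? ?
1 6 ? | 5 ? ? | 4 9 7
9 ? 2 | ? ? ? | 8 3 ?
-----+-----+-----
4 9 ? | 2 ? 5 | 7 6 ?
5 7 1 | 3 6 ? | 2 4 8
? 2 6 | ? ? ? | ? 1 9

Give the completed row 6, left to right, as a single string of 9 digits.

R1C8 = 7 (sole candidate).
R3C8 = 8 (sole candidate).
R4C8 = 5 (sole candidate).
R7C9 = 3 (sole candidate).
R8C6 = 9 (sole candidate).
R9C7 = 5 (sole candidate).
R1C6 = 1 (sole candidate).
R1C9 = 4 (sole candidate).
R2C9 = 1 (sole candidate).
R3C1 = 7 (sole candidate).
R3C2 = 1 (sole candidate).
R3C7 = 9 (sole candidate).
R4C7 = 1 (sole candidate).
R6C9 = 6: row 6 has {2,3,8,9}; col 9 has {1,3,4,5,7,8,9}; box has {1,3,4,5,7,8,9} → only 6 remains.
R7C3 = 8 (sole candidate).
R7C5 = 1 (sole candidate).
R9C1 = 3 (sole candidate).
R1C5 = 5 (sole candidate).
R2C7 = 3 (sole candidate).
R4C1 = 8 (sole candidate).
R4C9 = 2 (sole candidate).
R5C3 = 3 (sole candidate).
R5C5 = 8 (sole candidate).
R5C6 = 2 (sole candidate).
R6C6 = 7: row 6 has {2,3,6,8,9}; col 6 has {1,2,3,4,5,9}; box has {2,5,8} → only 7 remains.
R9C6 = 8 (sole candidate).
R1C2 = 3 (sole candidate).
R2C1 = 6 (sole candidate).
R2C3 = 5 (sole candidate).
R4C2 = 4 (sole candidate).
R4C3 = 7 (sole candidate).
R4C4 = 9 (sole candidate).
R4C5 = 3 (sole candidate).
R4C6 = 6 (sole candidate).
R6C2 = 5: row 6 has {2,3,6,7,8,9}; col 2 has {1,2,3,4,6,7,9}; box has {1,2,3,4,6,7,8,9} → only 5 remains.
R6C5 = 4: row 6 has {2,3,5,6,7,8,9}; col 5 has {1,2,3,5,6,8}; box has {2,3,5,6,7,8,9} → only 4 remains.
R9C5 = 7 (sole candidate).
R2C2 = 8 (sole candidate).
R2C4 = 7 (sole candidate).
R2C5 = 9 (sole candidate).
R6C4 = 1: row 6 has {2,3,4,5,6,7,8,9}; col 4 has {2,3,5,6,7,8,9}; box has {2,3,4,5,6,7,8,9} → only 1 remains.

952147836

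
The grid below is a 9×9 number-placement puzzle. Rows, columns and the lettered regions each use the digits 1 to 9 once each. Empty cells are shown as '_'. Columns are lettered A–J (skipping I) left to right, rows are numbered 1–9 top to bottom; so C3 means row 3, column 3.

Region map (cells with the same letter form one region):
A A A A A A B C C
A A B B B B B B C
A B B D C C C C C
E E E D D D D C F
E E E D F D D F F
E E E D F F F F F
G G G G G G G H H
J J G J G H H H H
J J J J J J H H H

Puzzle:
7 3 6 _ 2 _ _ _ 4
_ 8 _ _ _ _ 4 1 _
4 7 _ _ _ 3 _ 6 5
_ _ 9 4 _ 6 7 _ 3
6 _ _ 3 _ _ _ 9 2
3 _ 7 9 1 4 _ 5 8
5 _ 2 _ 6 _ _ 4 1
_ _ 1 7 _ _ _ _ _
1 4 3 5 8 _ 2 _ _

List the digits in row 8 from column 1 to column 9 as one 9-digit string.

D1 = 1: row 1 has {2,3,4,6,7}; col 4 has {3,4,5,7,9}; region has {2,3,4,6,7,8} → only 1 remains.
H1 = 8: row 1 has {1,2,3,4,6,7}; col 8 has {1,4,5,6,9}; region has {3,4,5,6} → only 8 remains.
A2 = 9: row 2 has {1,4,8}; col 1 has {1,3,4,5,6,7}; region has {1,2,3,4,6,7,8} → only 9 remains.
C2 = 5: row 2 has {1,4,8,9}; col 3 has {1,2,3,6,7,9}; region has {1,4,7} → only 5 remains.
E2 = 3: row 2 has {1,4,5,8,9}; col 5 has {1,2,6,8}; region has {1,4,5,7} → only 3 remains.
F2 = 2: row 2 has {1,3,4,5,8,9}; col 6 has {3,4,6}; region has {1,3,4,5,7} → only 2 remains.
J2 = 7: row 2 has {1,2,3,4,5,8,9}; col 9 has {1,2,3,4,5,8}; region has {3,4,5,6,8} → only 7 remains.
C3 = 8: row 3 has {3,4,5,6,7}; col 3 has {1,2,3,5,6,7,9}; region has {1,2,3,4,5,7} → only 8 remains.
D3 = 2: row 3 has {3,4,5,6,7,8}; col 4 has {1,3,4,5,7,9}; region has {3,4,6,7,9} → only 2 remains.
E3 = 9: row 3 has {2,3,4,5,6,7,8}; col 5 has {1,2,3,6,8}; region has {3,4,5,6,7,8} → only 9 remains.
G3 = 1: row 3 has {2,3,4,5,6,7,8,9}; col 7 has {2,4,7}; region has {3,4,5,6,7,8,9} → only 1 remains.
E4 = 5: row 4 has {3,4,6,7,9}; col 5 has {1,2,3,6,8,9}; region has {2,3,4,6,7,9} → only 5 remains.
H4 = 2: row 4 has {3,4,5,6,7,9}; col 8 has {1,4,5,6,8,9}; region has {1,3,4,5,6,7,8,9} → only 2 remains.
C5 = 4: row 5 has {2,3,6,9}; col 3 has {1,2,3,5,6,7,8,9}; region has {3,6,7,9} → only 4 remains.
E5 = 7: row 5 has {2,3,4,6,9}; col 5 has {1,2,3,5,6,8,9}; region has {1,2,3,4,5,8,9} → only 7 remains.
G5 = 8: row 5 has {2,3,4,6,7,9}; col 7 has {1,2,4,7}; region has {2,3,4,5,6,7,9} → only 8 remains.
B6 = 2: row 6 has {1,3,4,5,7,8,9}; col 2 has {3,4,7,8}; region has {3,4,6,7,9} → only 2 remains.
G6 = 6: row 6 has {1,2,3,4,5,7,8,9}; col 7 has {1,2,4,7,8}; region has {1,2,3,4,5,7,8,9} → only 6 remains.
B7 = 9: row 7 has {1,2,4,5,6}; col 2 has {2,3,4,7,8}; region has {1,2,5,6} → only 9 remains.
D7 = 8: row 7 has {1,2,4,5,6,9}; col 4 has {1,2,3,4,5,7,9}; region has {1,2,5,6,9} → only 8 remains.
F7 = 7: row 7 has {1,2,4,5,6,8,9}; col 6 has {2,3,4,6}; region has {1,2,5,6,8,9} → only 7 remains.
G7 = 3: row 7 has {1,2,4,5,6,7,8,9}; col 7 has {1,2,4,6,7,8}; region has {1,2,5,6,7,8,9} → only 3 remains.
A8 = 2: row 8 has {1,7}; col 1 has {1,3,4,5,6,7,9}; region has {1,3,4,5,7,8} → only 2 remains.
B8 = 6: row 8 has {1,2,7}; col 2 has {2,3,4,7,8,9}; region has {1,2,3,4,5,7,8} → only 6 remains.
E8 = 4: row 8 has {1,2,6,7}; col 5 has {1,2,3,5,6,7,8,9}; region has {1,2,3,5,6,7,8,9} → only 4 remains.
H8 = 3: row 8 has {1,2,4,6,7}; col 8 has {1,2,4,5,6,8,9}; region has {1,2,4} → only 3 remains.
J8 = 9: row 8 has {1,2,3,4,6,7}; col 9 has {1,2,3,4,5,7,8}; region has {1,2,3,4} → only 9 remains.
F9 = 9: row 9 has {1,2,3,4,5,8}; col 6 has {2,3,4,6,7}; region has {1,2,3,4,5,6,7,8} → only 9 remains.
H9 = 7: row 9 has {1,2,3,4,5,8,9}; col 8 has {1,2,3,4,5,6,8,9}; region has {1,2,3,4,9} → only 7 remains.
J9 = 6: row 9 has {1,2,3,4,5,7,8,9}; col 9 has {1,2,3,4,5,7,8,9}; region has {1,2,3,4,7,9} → only 6 remains.
F1 = 5: row 1 has {1,2,3,4,6,7,8}; col 6 has {2,3,4,6,7,9}; region has {1,2,3,4,6,7,8,9} → only 5 remains.
G1 = 9: row 1 has {1,2,3,4,5,6,7,8}; col 7 has {1,2,3,4,6,7,8}; region has {1,2,3,4,5,7,8} → only 9 remains.
D2 = 6: row 2 has {1,2,3,4,5,7,8,9}; col 4 has {1,2,3,4,5,7,8,9}; region has {1,2,3,4,5,7,8,9} → only 6 remains.
A4 = 8: row 4 has {2,3,4,5,6,7,9}; col 1 has {1,2,3,4,5,6,7,9}; region has {2,3,4,6,7,9} → only 8 remains.
B4 = 1: row 4 has {2,3,4,5,6,7,8,9}; col 2 has {2,3,4,6,7,8,9}; region has {2,3,4,6,7,8,9} → only 1 remains.
B5 = 5: row 5 has {2,3,4,6,7,8,9}; col 2 has {1,2,3,4,6,7,8,9}; region has {1,2,3,4,6,7,8,9} → only 5 remains.
F5 = 1: row 5 has {2,3,4,5,6,7,8,9}; col 6 has {2,3,4,5,6,7,9}; region has {2,3,4,5,6,7,8,9} → only 1 remains.
F8 = 8: row 8 has {1,2,3,4,6,7,9}; col 6 has {1,2,3,4,5,6,7,9}; region has {1,2,3,4,6,7,9} → only 8 remains.
G8 = 5: row 8 has {1,2,3,4,6,7,8,9}; col 7 has {1,2,3,4,6,7,8,9}; region has {1,2,3,4,6,7,8,9} → only 5 remains.

261748539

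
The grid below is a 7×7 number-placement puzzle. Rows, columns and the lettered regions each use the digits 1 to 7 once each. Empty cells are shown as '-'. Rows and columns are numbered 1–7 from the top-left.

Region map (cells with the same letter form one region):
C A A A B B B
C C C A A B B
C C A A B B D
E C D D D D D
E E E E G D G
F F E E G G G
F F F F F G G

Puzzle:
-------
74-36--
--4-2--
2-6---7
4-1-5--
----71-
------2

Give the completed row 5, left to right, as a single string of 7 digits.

4716523

r2c6 = 5: row 2 has {3,4,6,7}; col 6 has {1}; region has {2} → only 5 remains.
r2c7 = 1: row 2 has {3,4,5,6,7}; col 7 has {2,7}; region has {2,5} → only 1 remains.
r2c3 = 2: row 2 has {1,3,4,5,6,7}; col 3 has {1,4,6}; region has {4,7} → only 2 remains.
r5c6 = 2: in row 5, 2 can only go here (every other open cell in that row sees a 2).
r6c2 = 2: in row 6, 2 can only go here (every other open cell in that row sees a 2).
r6c7 = 4: in row 6, 4 can only go here (every other open cell in that row sees a 4).
r1c4 = 2: in row 1, 2 can only go here (every other open cell in that row sees a 2).
r3c7 = 5: in column 7, 5 can only go here (every other open cell in that column sees a 5).
r4c2 = 5: in row 4, 5 can only go here (every other open cell in that row sees a 5).
r1c3 = 5: in row 1, 5 can only go here (every other open cell in that row sees a 5).
r6c3 = 3: row 6 has {1,2,4,7}; col 3 has {1,2,4,5,6}; region has {1,2,4} → only 3 remains.
r7c3 = 7: row 7 has {2}; col 3 has {1,2,3,4,5,6}; region has {2} → only 7 remains.
r5c7 = 3: in row 5, 3 can only go here (every other open cell in that row sees a 3).
r1c7 = 6: row 1 has {2,5}; col 7 has {1,2,3,4,5,7}; region has {1,2,5} → only 6 remains.
r7c6 = 6: row 7 has {2,7}; col 6 has {1,2,5}; region has {1,2,3,4,5,7} → only 6 remains.
r6c4 = 5: in region E, 5 can only go here (every other open cell in that region sees a 5).
r6c1 = 6: row 6 has {1,2,3,4,5,7}; col 1 has {2,4,7}; region has {2,7} → only 6 remains.
r3c2 = 6: in row 3, 6 can only go here (every other open cell in that row sees a 6).
r5c2 = 7: row 5 has {1,2,3,4,5}; col 2 has {2,4,5,6}; region has {1,2,3,4,5} → only 7 remains.
r5c4 = 6: row 5 has {1,2,3,4,5,7}; col 4 has {2,3,5}; region has {1,2,3,4,5,7} → only 6 remains.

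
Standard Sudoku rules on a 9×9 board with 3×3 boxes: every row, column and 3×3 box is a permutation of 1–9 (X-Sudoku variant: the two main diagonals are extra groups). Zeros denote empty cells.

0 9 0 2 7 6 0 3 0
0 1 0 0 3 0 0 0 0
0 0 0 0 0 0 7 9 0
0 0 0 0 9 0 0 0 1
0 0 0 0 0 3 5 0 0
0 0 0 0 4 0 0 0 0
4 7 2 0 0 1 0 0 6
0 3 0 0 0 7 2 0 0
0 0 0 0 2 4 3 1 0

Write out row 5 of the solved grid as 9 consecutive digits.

841763529

R1C7 = 1: in row 1, 1 can only go here (every other open cell in that row sees a 1).
R7C4 = 3: in row 7, 3 can only go here (every other open cell in that row sees a 3).
R7C7 = 9: in row 7, 9 can only go here (every other open cell in that row sees a 9).
R9C9 = 7: in row 9, 7 can only go here (every other open cell in that row sees a 7).
R5C4 = 7: in column 4, 7 can only go here (every other open cell in that column sees a 7).
R3C5 = 1: in column 5, 1 can only go here (every other open cell in that column sees a 1).
R6C4 = 1: in column 4, 1 can only go here (every other open cell in that column sees a 1).
R2C6 = 9: in column 6, 9 can only go here (every other open cell in that column sees a 9).
R6C6 = 2: in column 6, 2 can only go here (every other open cell in that column sees a 2).
R6C9 = 3: in column 9, 3 can only go here (every other open cell in that column sees a 3).
R5C9 = 9: in column 9, 9 can only go here (every other open cell in that column sees a 9).
R3C3 = 3: in main diagonal, 3 can only go here (every other open cell in that diagonal sees a 3).
R4C1 = 3: in row 4, 3 can only go here (every other open cell in that row sees a 3).
R8C8 = 4: in main diagonal, 4 can only go here (every other open cell in that diagonal sees a 4).
R4C7 = 4: in box 6, 4 can only go here (every other open cell in that box sees a 4).
R1C9 = 4: in anti-diagonal, 4 can only go here (every other open cell in that diagonal sees a 4).
R9C1 = 9: in anti-diagonal, 9 can only go here (every other open cell in that diagonal sees a 9).
R6C3 = 9: in row 6, 9 can only go here (every other open cell in that row sees a 9).
R8C4 = 9: in row 8, 9 can only go here (every other open cell in that row sees a 9).
Singles propagation stalls; R5C5 is still open with candidates {6,8}.
  Try R5C5 = 8: this forces R1C1=5, R1C3=8, R4C4=6, R4C6=5, R7C5=5; then column 8 has no cell left for 5 — contradiction.
So R5C5 = 6.
R9C4 = 6 (hidden single in column 4).
R2C7 = 6 (hidden single in box 3).
R6C7 = 8 (sole candidate).
R5C8 = 2: row 5 has {3,5,6,7,9}; col 8 has {1,3,4,9}; box has {1,3,4,5,8,9} → only 2 remains.
R4C2 = 2 (hidden single in row 4).
Singles propagation stalls; R5C1 is still open with candidates {1,8}.
  Try R5C1 = 1: this forces R8C3=1, R8C1=6, R3C2=6, R6C2=5, R9C2=8, R9C3=5, R1C3=8; then row 5 has no cell left for 8 — contradiction.
So R5C1 = 8.
R1C1 = 5 (sole candidate).
R1C3 = 8 (sole candidate).
R4C4 = 8 (sole candidate).
R4C6 = 5 (sole candidate).
R5C2 = 4: row 5 has {2,3,5,6,7,8,9}; col 2 has {1,2,3,7,9}; box has {2,3,8,9} → only 4 remains.
R5C3 = 1: row 5 has {2,3,4,5,6,7,8,9}; col 3 has {2,3,8,9}; box has {2,3,4,8,9} → only 1 remains.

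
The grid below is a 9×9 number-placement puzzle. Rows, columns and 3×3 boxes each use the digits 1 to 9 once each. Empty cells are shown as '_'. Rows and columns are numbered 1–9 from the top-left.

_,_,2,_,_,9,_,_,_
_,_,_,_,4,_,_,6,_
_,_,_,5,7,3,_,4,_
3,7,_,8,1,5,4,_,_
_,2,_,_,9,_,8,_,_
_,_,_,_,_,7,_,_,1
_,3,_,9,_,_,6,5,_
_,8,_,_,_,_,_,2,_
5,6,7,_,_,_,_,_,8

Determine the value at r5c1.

r4c8 = 9: row 4 has {1,3,4,5,7,8}; col 8 has {2,4,5,6}; box has {1,4,8} → only 9 remains.
r6c8 = 3: row 6 has {1,7}; col 8 has {2,4,5,6,9}; box has {1,4,8,9} → only 3 remains.
r9c8 = 1: row 9 has {5,6,7,8}; col 8 has {2,3,4,5,6,9}; box has {2,5,6,8} → only 1 remains.
r4c3 = 6: row 4 has {1,3,4,5,7,8,9}; col 3 has {2,7}; box has {2,3,7} → only 6 remains.
r4c9 = 2: row 4 has {1,3,4,5,6,7,8,9}; col 9 has {1,8}; box has {1,3,4,8,9} → only 2 remains.
r5c8 = 7: row 5 has {2,8,9}; col 8 has {1,2,3,4,5,6,9}; box has {1,2,3,4,8,9} → only 7 remains.
r6c7 = 5: row 6 has {1,3,7}; col 7 has {4,6,8}; box has {1,2,3,4,7,8,9} → only 5 remains.
r1c8 = 8: row 1 has {2,9}; col 8 has {1,2,3,4,5,6,7,9}; box has {4,6} → only 8 remains.
r3c9 = 9: row 3 has {3,4,5,7}; col 9 has {1,2,8}; box has {4,6,8} → only 9 remains.
r5c9 = 6: row 5 has {2,7,8,9}; col 9 has {1,2,8,9}; box has {1,2,3,4,5,7,8,9} → only 6 remains.
r1c5 = 6: row 1 has {2,8,9}; col 5 has {1,4,7,9}; box has {3,4,5,7,9} → only 6 remains.
r3c2 = 1: row 3 has {3,4,5,7,9}; col 2 has {2,3,6,7,8}; box has {2} → only 1 remains.
r3c3 = 8: row 3 has {1,3,4,5,7,9}; col 3 has {2,6,7}; box has {1,2} → only 8 remains.
r3c7 = 2: row 3 has {1,3,4,5,7,8,9}; col 7 has {4,5,6,8}; box has {4,6,8,9} → only 2 remains.
r5c6 = 4: row 5 has {2,6,7,8,9}; col 6 has {3,5,7,9}; box has {1,5,7,8,9} → only 4 remains.
r6c5 = 2: row 6 has {1,3,5,7}; col 5 has {1,4,6,7,9}; box has {1,4,5,7,8,9} → only 2 remains.
r7c5 = 8: row 7 has {3,5,6,9}; col 5 has {1,2,4,6,7,9}; box has {9} → only 8 remains.
r9c5 = 3: row 9 has {1,5,6,7,8}; col 5 has {1,2,4,6,7,8,9}; box has {8,9} → only 3 remains.
r9c6 = 2: row 9 has {1,3,5,6,7,8}; col 6 has {3,4,5,7,9}; box has {3,8,9} → only 2 remains.
r9c7 = 9: row 9 has {1,2,3,5,6,7,8}; col 7 has {2,4,5,6,8}; box has {1,2,5,6,8} → only 9 remains.
r1c4 = 1: row 1 has {2,6,8,9}; col 4 has {5,8,9}; box has {3,4,5,6,7,9} → only 1 remains.
r2c4 = 2: row 2 has {4,6}; col 4 has {1,5,8,9}; box has {1,3,4,5,6,7,9} → only 2 remains.
r2c6 = 8: row 2 has {2,4,6}; col 6 has {2,3,4,5,7,9}; box has {1,2,3,4,5,6,7,9} → only 8 remains.
r3c1 = 6: row 3 has {1,2,3,4,5,7,8,9}; col 1 has {3,5}; box has {1,2,8} → only 6 remains.
r5c1 = 1: row 5 has {2,4,6,7,8,9}; col 1 has {3,5,6}; box has {2,3,6,7} → only 1 remains.

1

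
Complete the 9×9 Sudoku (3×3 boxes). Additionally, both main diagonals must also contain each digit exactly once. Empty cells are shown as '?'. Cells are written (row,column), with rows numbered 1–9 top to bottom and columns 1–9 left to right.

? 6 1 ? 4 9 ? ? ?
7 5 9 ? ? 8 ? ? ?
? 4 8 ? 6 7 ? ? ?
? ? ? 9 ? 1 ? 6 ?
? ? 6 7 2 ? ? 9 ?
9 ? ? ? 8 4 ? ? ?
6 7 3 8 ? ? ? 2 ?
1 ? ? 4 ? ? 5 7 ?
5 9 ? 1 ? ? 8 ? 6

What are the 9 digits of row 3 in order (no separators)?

248367951

(1,1) = 3 (sole candidate).
(2,8) = 4 (sole candidate).
(3,1) = 2: row 3 has {4,6,7,8}; col 1 has {1,3,5,6,7,9}; box has {1,3,4,5,6,7,8,9} → only 2 remains.
(3,7) = 9: row 3 has {2,4,6,7,8}; col 7 has {5,8}; box has {4}; anti-diagonal has {1,2,3,4,5} → only 9 remains.
(6,4) = 6 (sole candidate).
(7,6) = 5 (sole candidate).
(7,7) = 1 (sole candidate).
(8,2) = 8 (sole candidate).
(8,3) = 2 (sole candidate).
(9,3) = 4 (sole candidate).
(9,8) = 3 (sole candidate).
(1,9) = 7 (sole candidate).
(5,6) = 3 (sole candidate).
(5,7) = 4 (sole candidate).
(7,5) = 9 (sole candidate).
(7,9) = 4 (sole candidate).
(8,5) = 3 (sole candidate).
(8,6) = 6 (sole candidate).
(8,9) = 9 (sole candidate).
(9,5) = 7 (sole candidate).
(9,6) = 2 (sole candidate).
(1,7) = 2 (sole candidate).
(2,5) = 1 (sole candidate).
(2,9) = 3 (sole candidate).
(4,5) = 5 (sole candidate).
(5,1) = 8 (sole candidate).
(5,2) = 1 (sole candidate).
(5,9) = 5 (sole candidate).
(6,8) = 1 (sole candidate).
(6,9) = 2 (sole candidate).
(1,4) = 5 (sole candidate).
(1,8) = 8 (sole candidate).
(2,4) = 2 (sole candidate).
(2,7) = 6 (sole candidate).
(3,4) = 3: row 3 has {2,4,6,7,8,9}; col 4 has {1,2,4,5,6,7,8,9}; box has {1,2,4,5,6,7,8,9} → only 3 remains.
(3,8) = 5: row 3 has {2,3,4,6,7,8,9}; col 8 has {1,2,3,4,6,7,8,9}; box has {2,3,4,6,7,8,9} → only 5 remains.
(3,9) = 1: row 3 has {2,3,4,5,6,7,8,9}; col 9 has {2,3,4,5,6,7,9}; box has {2,3,4,5,6,7,8,9} → only 1 remains.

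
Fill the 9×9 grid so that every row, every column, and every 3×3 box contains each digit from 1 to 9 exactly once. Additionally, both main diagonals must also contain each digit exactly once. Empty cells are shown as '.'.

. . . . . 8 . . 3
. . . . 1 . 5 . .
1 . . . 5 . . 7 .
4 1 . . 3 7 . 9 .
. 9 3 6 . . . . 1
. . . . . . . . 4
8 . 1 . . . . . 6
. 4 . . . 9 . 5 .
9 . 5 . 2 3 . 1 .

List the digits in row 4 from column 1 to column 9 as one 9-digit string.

row 5, column 5 = 8: row 5 has {1,3,6,9}; col 5 has {1,2,3,5}; box has {3,6,7}; main diagonal has {5}; anti-diagonal has {1,3,4,7,9} → only 8 remains.
row 5, column 8 = 2: row 5 has {1,3,6,8,9}; col 8 has {1,5,7,9}; box has {1,4,9} → only 2 remains.
row 6, column 5 = 9: row 6 has {4}; col 5 has {1,2,3,5,8}; box has {3,6,7,8} → only 9 remains.
row 9, column 9 = 7: row 9 has {1,2,3,5,9}; col 9 has {1,3,4,6}; box has {1,5,6}; main diagonal has {5,8} → only 7 remains.
row 2, column 8 = 6: row 2 has {1,5}; col 8 has {1,2,5,7,9}; box has {3,5,7}; anti-diagonal has {1,3,4,7,8,9} → only 6 remains.
row 3, column 7 = 2: row 3 has {1,5,7}; col 7 has {5}; box has {3,5,6,7}; anti-diagonal has {1,3,4,6,7,8,9} → only 2 remains.
row 4, column 4 = 2: row 4 has {1,3,4,7,9}; col 4 has {6}; box has {3,6,7,8,9}; main diagonal has {5,7,8} → only 2 remains.
row 5, column 7 = 7: row 5 has {1,2,3,6,8,9}; col 7 has {2,5}; box has {1,2,4,9} → only 7 remains.
row 6, column 4 = 5: row 6 has {4,9}; col 4 has {2,6}; box has {2,3,6,7,8,9}; anti-diagonal has {1,2,3,4,6,7,8,9} → only 5 remains.
row 6, column 6 = 1: row 6 has {4,5,9}; col 6 has {3,7,8,9}; box has {2,3,5,6,7,8,9}; main diagonal has {2,5,7,8} → only 1 remains.
row 9, column 2 = 6: row 9 has {1,2,3,5,7,9}; col 2 has {1,4,9}; box has {1,4,5,8,9} → only 6 remains.
row 1, column 1 = 6: row 1 has {3,8}; col 1 has {1,4,8,9}; box has {1}; main diagonal has {1,2,5,7,8} → only 6 remains.
row 1, column 8 = 4: row 1 has {3,6,8}; col 8 has {1,2,5,6,7,9}; box has {2,3,5,6,7} → only 4 remains.
row 2, column 2 = 3: row 2 has {1,5,6}; col 2 has {1,4,6,9}; box has {1,6}; main diagonal has {1,2,5,6,7,8} → only 3 remains.
row 3, column 2 = 8: row 3 has {1,2,5,7}; col 2 has {1,3,4,6,9}; box has {1,3,6} → only 8 remains.
row 3, column 9 = 9: row 3 has {1,2,5,7,8}; col 9 has {1,3,4,6,7}; box has {2,3,4,5,6,7} → only 9 remains.
row 5, column 1 = 5: row 5 has {1,2,3,6,7,8,9}; col 1 has {1,4,6,8,9}; box has {1,3,4,9} → only 5 remains.
row 5, column 6 = 4: row 5 has {1,2,3,5,6,7,8,9}; col 6 has {1,3,7,8,9}; box has {1,2,3,5,6,7,8,9} → only 4 remains.
row 7, column 6 = 5: row 7 has {1,6,8}; col 6 has {1,3,4,7,8,9}; box has {2,3,9} → only 5 remains.
row 7, column 8 = 3: row 7 has {1,5,6,8}; col 8 has {1,2,4,5,6,7,9}; box has {1,5,6,7} → only 3 remains.
row 8, column 7 = 8: row 8 has {4,5,9}; col 7 has {2,5,7}; box has {1,3,5,6,7} → only 8 remains.
row 8, column 9 = 2: row 8 has {4,5,8,9}; col 9 has {1,3,4,6,7,9}; box has {1,3,5,6,7,8} → only 2 remains.
row 9, column 7 = 4: row 9 has {1,2,3,5,6,7,9}; col 7 has {2,5,7,8}; box has {1,2,3,5,6,7,8} → only 4 remains.
row 1, column 5 = 7: row 1 has {3,4,6,8}; col 5 has {1,2,3,5,8,9}; box has {1,5,8} → only 7 remains.
row 1, column 7 = 1: row 1 has {3,4,6,7,8}; col 7 has {2,4,5,7,8}; box has {2,3,4,5,6,7,9} → only 1 remains.
row 2, column 6 = 2: row 2 has {1,3,5,6}; col 6 has {1,3,4,5,7,8,9}; box has {1,5,7,8} → only 2 remains.
row 2, column 9 = 8: row 2 has {1,2,3,5,6}; col 9 has {1,2,3,4,6,7,9}; box has {1,2,3,4,5,6,7,9} → only 8 remains.
row 3, column 3 = 4: row 3 has {1,2,5,7,8,9}; col 3 has {1,3,5}; box has {1,3,6,8}; main diagonal has {1,2,3,5,6,7,8} → only 4 remains.
row 3, column 4 = 3: row 3 has {1,2,4,5,7,8,9}; col 4 has {2,5,6}; box has {1,2,5,7,8} → only 3 remains.
row 3, column 6 = 6: row 3 has {1,2,3,4,5,7,8,9}; col 6 has {1,2,3,4,5,7,8,9}; box has {1,2,3,5,7,8} → only 6 remains.
row 4, column 7 = 6: row 4 has {1,2,3,4,7,9}; col 7 has {1,2,4,5,7,8}; box has {1,2,4,7,9} → only 6 remains.
row 4, column 9 = 5: row 4 has {1,2,3,4,6,7,9}; col 9 has {1,2,3,4,6,7,8,9}; box has {1,2,4,6,7,9} → only 5 remains.
row 6, column 7 = 3: row 6 has {1,4,5,9}; col 7 has {1,2,4,5,6,7,8}; box has {1,2,4,5,6,7,9} → only 3 remains.
row 6, column 8 = 8: row 6 has {1,3,4,5,9}; col 8 has {1,2,3,4,5,6,7,9}; box has {1,2,3,4,5,6,7,9} → only 8 remains.
row 7, column 5 = 4: row 7 has {1,3,5,6,8}; col 5 has {1,2,3,5,7,8,9}; box has {2,3,5,9} → only 4 remains.
row 7, column 7 = 9: row 7 has {1,3,4,5,6,8}; col 7 has {1,2,3,4,5,6,7,8}; box has {1,2,3,4,5,6,7,8}; main diagonal has {1,2,3,4,5,6,7,8} → only 9 remains.
row 8, column 3 = 7: row 8 has {2,4,5,8,9}; col 3 has {1,3,4,5}; box has {1,4,5,6,8,9} → only 7 remains.
row 8, column 4 = 1: row 8 has {2,4,5,7,8,9}; col 4 has {2,3,5,6}; box has {2,3,4,5,9} → only 1 remains.
row 8, column 5 = 6: row 8 has {1,2,4,5,7,8,9}; col 5 has {1,2,3,4,5,7,8,9}; box has {1,2,3,4,5,9} → only 6 remains.
row 9, column 4 = 8: row 9 has {1,2,3,4,5,6,7,9}; col 4 has {1,2,3,5,6}; box has {1,2,3,4,5,6,9} → only 8 remains.
row 1, column 4 = 9: row 1 has {1,3,4,6,7,8}; col 4 has {1,2,3,5,6,8}; box has {1,2,3,5,6,7,8} → only 9 remains.
row 2, column 1 = 7: row 2 has {1,2,3,5,6,8}; col 1 has {1,4,5,6,8,9}; box has {1,3,4,6,8} → only 7 remains.
row 2, column 3 = 9: row 2 has {1,2,3,5,6,7,8}; col 3 has {1,3,4,5,7}; box has {1,3,4,6,7,8} → only 9 remains.
row 2, column 4 = 4: row 2 has {1,2,3,5,6,7,8,9}; col 4 has {1,2,3,5,6,8,9}; box has {1,2,3,5,6,7,8,9} → only 4 remains.
row 4, column 3 = 8: row 4 has {1,2,3,4,5,6,7,9}; col 3 has {1,3,4,5,7,9}; box has {1,3,4,5,9} → only 8 remains.

418237695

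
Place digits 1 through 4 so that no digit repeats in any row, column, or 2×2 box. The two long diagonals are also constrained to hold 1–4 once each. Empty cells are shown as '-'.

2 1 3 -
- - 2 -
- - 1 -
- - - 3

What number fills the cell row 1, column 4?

4

row 1, column 4 = 4: row 1 has {1,2,3}; col 4 has {3}; box has {2,3}; anti-diagonal has {2} → only 4 remains.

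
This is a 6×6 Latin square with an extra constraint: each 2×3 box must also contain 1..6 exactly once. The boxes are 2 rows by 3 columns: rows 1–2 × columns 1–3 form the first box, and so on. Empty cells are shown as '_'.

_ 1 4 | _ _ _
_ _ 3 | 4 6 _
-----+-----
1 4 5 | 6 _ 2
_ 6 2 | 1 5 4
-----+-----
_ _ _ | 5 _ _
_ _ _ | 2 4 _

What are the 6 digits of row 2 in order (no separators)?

R1C4 = 3 (sole candidate).
R1C5 = 2 (sole candidate).
R1C6 = 5 (sole candidate).
R2C6 = 1: row 2 has {3,4,6}; col 6 has {2,4,5}; box has {2,3,4,5,6} → only 1 remains.
R3C5 = 3 (sole candidate).
R4C1 = 3 (sole candidate).
R5C5 = 1 (sole candidate).
R1C1 = 6 (sole candidate).
R5C3 = 6 (sole candidate).
R5C6 = 3 (sole candidate).
R6C1 = 5 (sole candidate).
R6C2 = 3 (sole candidate).
R6C3 = 1 (sole candidate).
R6C6 = 6 (sole candidate).
R2C1 = 2: row 2 has {1,3,4,6}; col 1 has {1,3,5,6}; box has {1,3,4,6} → only 2 remains.
R2C2 = 5: row 2 has {1,2,3,4,6}; col 2 has {1,3,4,6}; box has {1,2,3,4,6} → only 5 remains.

253461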